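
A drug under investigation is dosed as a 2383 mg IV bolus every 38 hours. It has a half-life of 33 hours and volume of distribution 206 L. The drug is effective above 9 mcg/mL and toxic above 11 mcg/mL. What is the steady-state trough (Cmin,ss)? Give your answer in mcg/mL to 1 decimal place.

9.5 mcg/mL

τ/t½ = 38/33 ≈ 1.1515, so fraction remaining f = (1/2)^(38/33) ≈ 0.4502.
Each bolus raises the concentration by D/Vd = 2383/206 ≈ 11.568 mcg/mL.
Steady-state trough Cmin,ss = C₀·f/(1−f) ≈ 11.568 × 0.4502/0.5498 ≈ 9.472 mcg/mL.
Trough 9.5 mcg/mL vs MEC 9 mcg/mL: adequate.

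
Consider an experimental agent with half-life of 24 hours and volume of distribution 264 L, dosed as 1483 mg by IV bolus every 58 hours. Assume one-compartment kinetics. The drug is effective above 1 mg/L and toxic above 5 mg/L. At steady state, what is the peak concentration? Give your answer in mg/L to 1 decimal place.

Over one 58-h interval, 58/24 ≈ 2.4167 half-lives elapse, leaving f ≈ 0.1873 of each dose.
At steady state, accumulation factor R = 1/(1 − e^(−kτ)) ≈ 1.2305.
Single-dose peak C₀ = D/Vd = 1483/264 ≈ 5.617 mg/L.
Steady-state peak Cmax,ss = C₀·R ≈ 5.617 × 1.2305 ≈ 6.912 mg/L.
Peak 6.9 mg/L vs MTC 5 mg/L: exceeds toxic threshold.

6.9 mg/L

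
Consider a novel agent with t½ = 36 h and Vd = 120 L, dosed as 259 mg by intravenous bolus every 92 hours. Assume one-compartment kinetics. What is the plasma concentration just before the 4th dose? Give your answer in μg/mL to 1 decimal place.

0.4 μg/mL

f = (1/2)^(τ/t½) = (1/2)^(92/36) ≈ 0.1701.
C₀ = D/Vd = 259/120 ≈ 2.158 μg/mL.
Before the 4th dose, 3 doses have been given. Superposition: Cmin = C₀·(f + f² + … + f^3).
≈ 2.158 × (0.1701 + 0.0289 + 0.0049) ≈ 2.158 × 0.2039 ≈ 0.440 μg/mL.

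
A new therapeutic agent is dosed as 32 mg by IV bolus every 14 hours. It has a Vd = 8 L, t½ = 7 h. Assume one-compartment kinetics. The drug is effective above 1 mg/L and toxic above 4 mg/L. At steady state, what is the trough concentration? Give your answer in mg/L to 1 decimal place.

τ = 14 h = 2 half-lives, so f = (1/2)^2 = 0.25.
Accumulation ratio R = 1/(1 − f) = 1/0.75 = 4/3.
Single-dose peak C₀ = D/Vd = 32/8 = 4 mg/L.
Steady-state peak Cmax,ss = C₀·R = 4 × 4/3 ≈ 5.333 mg/L.
Steady-state trough Cmin,ss = Cmax,ss·f ≈ 5.333 × 0.25 ≈ 1.333 mg/L.
Trough 1.3 mg/L vs MEC 1 mg/L: adequate.

1.3 mg/L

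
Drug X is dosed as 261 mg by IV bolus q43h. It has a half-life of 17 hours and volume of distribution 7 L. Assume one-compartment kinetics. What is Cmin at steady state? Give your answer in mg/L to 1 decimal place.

τ/t½ = 43/17 ≈ 2.5294, so fraction remaining f = (1/2)^(43/17) ≈ 0.1732.
Accumulation ratio R = 1/(1 − f) ≈ 1/0.8268 ≈ 1.2095.
Each bolus raises the concentration by D/Vd = 261/7 ≈ 37.286 mg/L.
Cmax,ss = C₀/(1 − f) ≈ 37.286/0.8268 ≈ 45.097 mg/L.
Steady-state trough Cmin,ss = Cmax,ss·f ≈ 45.097 × 0.1732 ≈ 7.811 mg/L.

7.8 mg/L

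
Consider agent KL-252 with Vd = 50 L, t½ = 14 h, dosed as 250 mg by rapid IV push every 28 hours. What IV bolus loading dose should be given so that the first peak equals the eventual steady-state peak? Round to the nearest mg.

f = (1/2)^(28/14) ≈ 0.250000; accumulation ratio R = 1/(1−f) ≈ 1.33333.
Loading dose to hit Cmax,ss on first dose: D_load = D_maint·R ≈ 250 × 1.33333 ≈ 333.33 mg.

333 mg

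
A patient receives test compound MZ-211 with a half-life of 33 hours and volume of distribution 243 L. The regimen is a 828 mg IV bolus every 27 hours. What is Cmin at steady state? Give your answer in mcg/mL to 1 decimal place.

4.5 mcg/mL

Over one 27-h interval, 27/33 ≈ 0.81818 half-lives elapse, leaving f ≈ 0.5672 of each dose.
Accumulation ratio R = 1/(1 − f) ≈ 1/0.4328 ≈ 2.3105.
Single-dose peak C₀ = D/Vd = 828/243 ≈ 3.407 mcg/mL.
Steady-state peak Cmax,ss = C₀·R ≈ 3.407 × 2.3105 ≈ 7.872 mcg/mL.
One interval later, Cmin,ss = Cmax,ss·e^(−kτ) ≈ 7.872 × 0.5672 ≈ 4.465 mcg/mL.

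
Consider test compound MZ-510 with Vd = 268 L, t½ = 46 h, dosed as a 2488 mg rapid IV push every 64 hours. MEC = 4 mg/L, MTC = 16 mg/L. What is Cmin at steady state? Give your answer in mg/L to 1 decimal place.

5.7 mg/L

Over one 64-h interval, 64/46 ≈ 1.3913 half-lives elapse, leaving f ≈ 0.3812 of each dose.
Each bolus raises the concentration by D/Vd = 2488/268 ≈ 9.284 mg/L.
Steady-state trough Cmin,ss = C₀·f/(1−f) ≈ 9.284 × 0.3812/0.6188 ≈ 5.719 mg/L.
Trough 5.7 mg/L vs MEC 4 mg/L: adequate.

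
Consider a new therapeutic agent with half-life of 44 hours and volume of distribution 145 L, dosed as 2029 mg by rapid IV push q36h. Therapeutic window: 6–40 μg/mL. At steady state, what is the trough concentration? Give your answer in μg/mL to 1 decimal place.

18.3 μg/mL

k = ln2/t½ = ln2/44 ≈ 0.015753 h⁻¹; fraction remaining f = e^(−kτ) = e^(−0.015753×36) ≈ 0.5672.
Accumulation ratio R = 1/(1 − f) ≈ 1/0.4328 ≈ 2.3105.
Each bolus raises the concentration by D/Vd = 2029/145 ≈ 13.993 μg/mL.
Steady-state peak Cmax,ss = C₀·R ≈ 13.993 × 2.3105 ≈ 32.331 μg/mL.
Steady-state trough Cmin,ss = Cmax,ss·f ≈ 32.331 × 0.5672 ≈ 18.338 μg/mL.
Trough 18.3 μg/mL vs MEC 6 μg/mL: adequate.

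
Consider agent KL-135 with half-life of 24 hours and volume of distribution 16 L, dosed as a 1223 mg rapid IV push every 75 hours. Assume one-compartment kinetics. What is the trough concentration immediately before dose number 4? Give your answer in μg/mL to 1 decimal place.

f = (1/2)^(τ/t½) = (1/2)^(75/24) ≈ 0.1146.
C₀ = D/Vd = 1223/16 ≈ 76.438 μg/mL.
Before the 4th dose, 3 doses have been given. Superposition: Cmin = C₀·(f + f² + … + f^3).
≈ 76.438 × (0.1146 + 0.0131 + 0.0015) ≈ 76.438 × 0.1292 ≈ 9.876 μg/mL.

9.9 μg/mL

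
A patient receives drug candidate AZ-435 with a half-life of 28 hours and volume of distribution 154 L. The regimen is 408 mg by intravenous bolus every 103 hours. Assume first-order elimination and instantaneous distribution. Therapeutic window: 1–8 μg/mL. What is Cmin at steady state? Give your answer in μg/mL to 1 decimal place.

0.2 μg/mL

k = ln2/t½ = ln2/28 ≈ 0.024755 h⁻¹; fraction remaining f = e^(−kτ) = e^(−0.024755×103) ≈ 0.0781.
Single-dose peak C₀ = D/Vd = 408/154 ≈ 2.649 μg/mL.
Steady-state trough Cmin,ss = C₀·f/(1−f) ≈ 2.649 × 0.0781/0.9219 ≈ 0.224 μg/mL.
Trough 0.2 μg/mL vs MEC 1 μg/mL: subtherapeutic.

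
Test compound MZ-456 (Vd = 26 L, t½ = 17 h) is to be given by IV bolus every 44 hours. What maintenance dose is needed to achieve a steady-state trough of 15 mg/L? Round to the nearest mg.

1955 mg

τ/t½ = 44/17 ≈ 2.5882, so f = (1/2)^(44/17) ≈ 0.166289.
Cmin,ss = (D/Vd)·f/(1−f), so D = Cmin,ss·Vd·(1−f)/f.
D = 15 × 26 × (1−f)/f ≈ 15 × 26 × 5.01363 ≈ 1955.32 mg.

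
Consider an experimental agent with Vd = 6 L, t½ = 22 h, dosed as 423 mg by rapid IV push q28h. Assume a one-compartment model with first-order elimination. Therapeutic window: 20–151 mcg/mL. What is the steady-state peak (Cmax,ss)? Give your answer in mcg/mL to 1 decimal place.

120.3 mcg/mL

k = ln2/t½ = ln2/22 ≈ 0.031507 h⁻¹; fraction remaining f = e^(−kτ) = e^(−0.031507×28) ≈ 0.4139.
Accumulation ratio R = 1/(1 − f) ≈ 1/0.5861 ≈ 1.7062.
Single-dose peak C₀ = D/Vd = 423/6 ≈ 70.500 mcg/mL.
Steady-state peak Cmax,ss = C₀·R ≈ 70.500 × 1.7062 ≈ 120.287 mcg/mL.
Peak 120.3 mcg/mL vs MTC 151 mcg/mL: below toxic threshold.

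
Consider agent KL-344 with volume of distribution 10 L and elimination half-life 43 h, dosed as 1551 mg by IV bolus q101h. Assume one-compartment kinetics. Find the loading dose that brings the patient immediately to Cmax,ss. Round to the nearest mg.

1930 mg

f = (1/2)^(101/43) ≈ 0.196304; accumulation ratio R = 1/(1−f) ≈ 1.24425.
Loading dose to hit Cmax,ss on first dose: D_load = D_maint·R ≈ 1551 × 1.24425 ≈ 1929.83 mg.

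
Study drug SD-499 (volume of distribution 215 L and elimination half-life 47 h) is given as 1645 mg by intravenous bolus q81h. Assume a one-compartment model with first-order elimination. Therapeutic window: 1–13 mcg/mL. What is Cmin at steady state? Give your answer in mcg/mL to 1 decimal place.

τ/t½ = 81/47 ≈ 1.7234, so fraction remaining f = (1/2)^(81/47) ≈ 0.3028.
Each bolus raises the concentration by D/Vd = 1645/215 ≈ 7.651 mcg/mL.
Steady-state trough Cmin,ss = C₀·f/(1−f) ≈ 7.651 × 0.3028/0.6972 ≈ 3.323 mcg/mL.
Trough 3.3 mcg/mL vs MEC 1 mcg/mL: adequate.

3.3 mcg/mL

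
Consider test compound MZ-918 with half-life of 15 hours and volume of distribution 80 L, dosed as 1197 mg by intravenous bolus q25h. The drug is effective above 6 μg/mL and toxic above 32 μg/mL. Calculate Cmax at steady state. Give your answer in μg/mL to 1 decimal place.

21.8 μg/mL

Over one 25-h interval, 25/15 ≈ 1.6667 half-lives elapse, leaving f ≈ 0.3150 of each dose.
Accumulation ratio R = 1/(1 − f) ≈ 1/0.6850 ≈ 1.4599.
Each bolus raises the concentration by D/Vd = 1197/80 ≈ 14.963 μg/mL.
Steady-state peak Cmax,ss = C₀·R ≈ 14.963 × 1.4599 ≈ 21.844 μg/mL.
Peak 21.8 μg/mL vs MTC 32 μg/mL: below toxic threshold.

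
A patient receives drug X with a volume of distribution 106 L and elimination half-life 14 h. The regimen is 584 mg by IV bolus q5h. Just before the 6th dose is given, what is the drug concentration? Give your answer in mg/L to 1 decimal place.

f = (1/2)^(τ/t½) = (1/2)^(5/14) ≈ 0.7807.
C₀ = D/Vd = 584/106 ≈ 5.509 mg/L.
Before the 6th dose, 5 doses have been given. Superposition: Cmin = C₀·(f + f² + … + f^5).
≈ 5.509 × (0.7807 + 0.6095 + 0.4758 + 0.3715 + 0.2900) ≈ 5.509 × 2.5275 ≈ 13.924 mg/L.

13.9 mg/L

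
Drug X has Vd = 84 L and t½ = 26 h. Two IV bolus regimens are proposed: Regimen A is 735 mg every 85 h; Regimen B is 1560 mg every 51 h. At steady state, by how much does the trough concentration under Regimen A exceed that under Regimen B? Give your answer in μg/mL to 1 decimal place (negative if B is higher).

-5.4 μg/mL

Regimen A: f = (1/2)^(85/26) ≈ 0.1037; Cmin,ss = (735/84)·f/(1−f) ≈ 1.012 μg/mL.
Regimen B: f = (1/2)^(51/26) ≈ 0.2568; Cmin,ss = (1560/84)·f/(1−f) ≈ 6.417 μg/mL.
Difference ≈ 1.012 − 6.417 ≈ -5.405 μg/mL.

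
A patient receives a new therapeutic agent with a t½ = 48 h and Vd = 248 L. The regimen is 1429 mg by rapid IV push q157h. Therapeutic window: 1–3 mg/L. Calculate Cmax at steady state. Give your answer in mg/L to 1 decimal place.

6.4 mg/L

τ/t½ = 157/48 ≈ 3.2708, so fraction remaining f = (1/2)^(157/48) ≈ 0.1036.
Accumulation ratio R = 1/(1 − f) ≈ 1/0.8964 ≈ 1.1156.
Single-dose peak C₀ = D/Vd = 1429/248 ≈ 5.762 mg/L.
Cmax,ss = C₀/(1 − f) ≈ 5.762/0.8964 ≈ 6.428 mg/L.
Peak 6.4 mg/L vs MTC 3 mg/L: exceeds toxic threshold.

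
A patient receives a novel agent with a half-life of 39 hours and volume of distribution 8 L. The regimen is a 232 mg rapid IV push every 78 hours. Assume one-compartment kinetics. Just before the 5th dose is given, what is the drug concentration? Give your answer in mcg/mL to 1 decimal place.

f = (1/2)^(τ/t½) = (1/2)^(78/39) ≈ 0.2500.
C₀ = D/Vd = 232/8 ≈ 29.000 mcg/mL.
Before the 5th dose, 4 doses have been given. Superposition: Cmin = C₀·(f + f² + … + f^4).
≈ 29.000 × (0.2500 + 0.0625 + 0.0156 + 0.0039) ≈ 29.000 × 0.3320 ≈ 9.628 mcg/mL.

9.6 mcg/mL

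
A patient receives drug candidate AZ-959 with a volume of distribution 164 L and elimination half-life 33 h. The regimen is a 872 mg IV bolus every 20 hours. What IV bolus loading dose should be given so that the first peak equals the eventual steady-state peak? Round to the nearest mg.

f = (1/2)^(20/33) ≈ 0.656988; accumulation ratio R = 1/(1−f) ≈ 2.91535.
Loading dose to hit Cmax,ss on first dose: D_load = D_maint·R ≈ 872 × 2.91535 ≈ 2542.19 mg.

2542 mg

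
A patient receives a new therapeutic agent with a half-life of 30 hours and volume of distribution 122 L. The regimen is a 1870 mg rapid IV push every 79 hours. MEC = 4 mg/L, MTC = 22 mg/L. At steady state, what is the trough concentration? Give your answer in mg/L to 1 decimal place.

2.9 mg/L

Over one 79-h interval, 79/30 ≈ 2.6333 half-lives elapse, leaving f ≈ 0.1612 of each dose.
Accumulation ratio R = 1/(1 − f) ≈ 1/0.8388 ≈ 1.1922.
Single-dose peak C₀ = D/Vd = 1870/122 ≈ 15.328 mg/L.
Cmax,ss = C₀/(1 − f) ≈ 15.328/0.8388 ≈ 18.274 mg/L.
One interval later, Cmin,ss = Cmax,ss·e^(−kτ) ≈ 18.274 × 0.1612 ≈ 2.946 mg/L.
Trough 2.9 mg/L vs MEC 4 mg/L: subtherapeutic.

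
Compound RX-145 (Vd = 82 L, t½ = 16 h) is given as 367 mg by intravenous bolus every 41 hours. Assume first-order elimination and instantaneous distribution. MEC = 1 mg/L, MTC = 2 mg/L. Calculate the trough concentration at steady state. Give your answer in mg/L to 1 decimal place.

k = ln2/t½ = ln2/16 ≈ 0.043322 h⁻¹; fraction remaining f = e^(−kτ) = e^(−0.043322×41) ≈ 0.1693.
At steady state, accumulation factor R = 1/(1 − e^(−kτ)) ≈ 1.2038.
Single-dose peak C₀ = D/Vd = 367/82 ≈ 4.476 mg/L.
Steady-state peak Cmax,ss = C₀·R ≈ 4.476 × 1.2038 ≈ 5.388 mg/L.
One interval later, Cmin,ss = Cmax,ss·e^(−kτ) ≈ 5.388 × 0.1693 ≈ 0.912 mg/L.
Trough 0.9 mg/L vs MEC 1 mg/L: subtherapeutic.

0.9 mg/L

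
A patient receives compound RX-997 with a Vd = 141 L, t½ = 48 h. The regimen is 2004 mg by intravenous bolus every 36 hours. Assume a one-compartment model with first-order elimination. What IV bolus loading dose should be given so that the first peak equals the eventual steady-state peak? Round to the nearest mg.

4943 mg

f = (1/2)^(36/48) ≈ 0.594604; accumulation ratio R = 1/(1−f) ≈ 2.46672.
Loading dose to hit Cmax,ss on first dose: D_load = D_maint·R ≈ 2004 × 2.46672 ≈ 4943.31 mg.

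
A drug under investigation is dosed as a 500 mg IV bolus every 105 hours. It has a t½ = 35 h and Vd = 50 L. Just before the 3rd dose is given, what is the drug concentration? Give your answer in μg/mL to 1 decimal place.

1.4 μg/mL

f = (1/2)^(τ/t½) = (1/2)^(105/35) ≈ 0.1250.
C₀ = D/Vd = 500/50 ≈ 10.000 μg/mL.
Before the 3rd dose, 2 doses have been given. Superposition: Cmin = C₀·(f + f²).
≈ 10.000 × (0.1250 + 0.0156) ≈ 10.000 × 0.1406 ≈ 1.406 μg/mL.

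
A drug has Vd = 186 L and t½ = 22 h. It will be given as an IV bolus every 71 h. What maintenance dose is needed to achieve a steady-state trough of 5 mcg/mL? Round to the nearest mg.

7779 mg

τ/t½ = 71/22 ≈ 3.2273, so f = (1/2)^(71/22) ≈ 0.106781.
Cmin,ss = (D/Vd)·f/(1−f), so D = Cmin,ss·Vd·(1−f)/f.
D = 5 × 186 × (1−f)/f ≈ 5 × 186 × 8.36496 ≈ 7779.41 mg.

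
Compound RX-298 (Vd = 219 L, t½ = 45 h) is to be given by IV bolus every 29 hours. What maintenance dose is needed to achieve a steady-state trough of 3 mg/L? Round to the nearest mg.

τ/t½ = 29/45 ≈ 0.64444, so f = (1/2)^(29/45) ≈ 0.639739.
Cmin,ss = (D/Vd)·f/(1−f), so D = Cmin,ss·Vd·(1−f)/f.
D = 3 × 219 × (1−f)/f ≈ 3 × 219 × 0.56314 ≈ 369.98 mg.

370 mg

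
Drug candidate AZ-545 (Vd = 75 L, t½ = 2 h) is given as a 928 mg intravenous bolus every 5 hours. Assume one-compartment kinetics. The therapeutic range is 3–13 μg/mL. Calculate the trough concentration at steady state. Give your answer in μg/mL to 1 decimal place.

2.7 μg/mL

τ/t½ = 5/2 ≈ 2.5, so fraction remaining f = (1/2)^(5/2) ≈ 0.1768.
Single-dose peak C₀ = D/Vd = 928/75 ≈ 12.373 μg/mL.
Steady-state trough Cmin,ss = C₀·f/(1−f) ≈ 12.373 × 0.1768/0.8232 ≈ 2.657 μg/mL.
Trough 2.7 μg/mL vs MEC 3 μg/mL: subtherapeutic.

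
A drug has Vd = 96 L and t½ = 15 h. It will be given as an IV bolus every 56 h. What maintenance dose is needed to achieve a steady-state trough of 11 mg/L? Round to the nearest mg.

τ/t½ = 56/15 ≈ 3.7333, so f = (1/2)^(56/15) ≈ 0.075189.
Cmin,ss = (D/Vd)·f/(1−f), so D = Cmin,ss·Vd·(1−f)/f.
D = 11 × 96 × (1−f)/f ≈ 11 × 96 × 12.29982 ≈ 12988.61 mg.

12989 mg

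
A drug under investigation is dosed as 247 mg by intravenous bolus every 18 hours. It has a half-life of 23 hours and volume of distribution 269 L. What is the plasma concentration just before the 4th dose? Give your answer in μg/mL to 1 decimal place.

f = (1/2)^(τ/t½) = (1/2)^(18/23) ≈ 0.5813.
C₀ = D/Vd = 247/269 ≈ 0.918 μg/mL.
Before the 4th dose, 3 doses have been given. Superposition: Cmin = C₀·(f + f² + … + f^3).
≈ 0.918 × (0.5813 + 0.3379 + 0.1964) ≈ 0.918 × 1.1156 ≈ 1.024 μg/mL.

1.0 μg/mL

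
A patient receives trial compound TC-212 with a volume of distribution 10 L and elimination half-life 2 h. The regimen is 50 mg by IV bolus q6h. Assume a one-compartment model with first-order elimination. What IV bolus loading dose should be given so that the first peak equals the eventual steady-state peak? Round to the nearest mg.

57 mg

f = (1/2)^(6/2) ≈ 0.125000; accumulation ratio R = 1/(1−f) ≈ 1.14286.
Loading dose to hit Cmax,ss on first dose: D_load = D_maint·R ≈ 50 × 1.14286 ≈ 57.14 mg.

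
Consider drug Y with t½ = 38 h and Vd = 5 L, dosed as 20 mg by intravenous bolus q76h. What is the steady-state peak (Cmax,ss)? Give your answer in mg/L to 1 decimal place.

The dosing interval is 2 half-lives, so f = 2^(−2) = 0.25.
Accumulation ratio R = 1/(1 − f) = 1/0.75 = 4/3.
Single-dose peak C₀ = D/Vd = 20/5 = 4 mg/L.
Steady-state peak Cmax,ss = C₀·R = 4 × 4/3 ≈ 5.333 mg/L.

5.3 mg/L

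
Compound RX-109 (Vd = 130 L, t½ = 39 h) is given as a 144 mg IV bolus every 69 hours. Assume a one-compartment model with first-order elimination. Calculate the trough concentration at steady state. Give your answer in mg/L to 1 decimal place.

k = ln2/t½ = ln2/39 ≈ 0.017773 h⁻¹; fraction remaining f = e^(−kτ) = e^(−0.017773×69) ≈ 0.2934.
Accumulation ratio R = 1/(1 − f) ≈ 1/0.7066 ≈ 1.4152.
Each bolus raises the concentration by D/Vd = 144/130 ≈ 1.108 mg/L.
Cmax,ss = C₀/(1 − f) ≈ 1.108/0.7066 ≈ 1.568 mg/L.
Steady-state trough Cmin,ss = Cmax,ss·f ≈ 1.568 × 0.2934 ≈ 0.460 mg/L.

0.5 mg/L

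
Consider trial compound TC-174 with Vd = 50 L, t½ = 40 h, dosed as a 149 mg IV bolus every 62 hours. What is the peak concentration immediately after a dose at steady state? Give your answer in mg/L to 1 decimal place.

4.5 mg/L

Over one 62-h interval, 62/40 ≈ 1.55 half-lives elapse, leaving f ≈ 0.3415 of each dose.
At steady state, accumulation factor R = 1/(1 − e^(−kτ)) ≈ 1.5186.
Single-dose peak C₀ = D/Vd = 149/50 ≈ 2.980 mg/L.
Steady-state peak Cmax,ss = C₀·R ≈ 2.980 × 1.5186 ≈ 4.525 mg/L.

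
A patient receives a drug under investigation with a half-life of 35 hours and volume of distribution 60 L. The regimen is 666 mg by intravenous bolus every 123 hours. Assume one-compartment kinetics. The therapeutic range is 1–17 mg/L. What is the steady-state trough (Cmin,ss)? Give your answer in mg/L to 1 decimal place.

Over one 123-h interval, 123/35 ≈ 3.5143 half-lives elapse, leaving f ≈ 0.0875 of each dose.
Single-dose peak C₀ = D/Vd = 666/60 ≈ 11.100 mg/L.
Steady-state trough Cmin,ss = C₀·f/(1−f) ≈ 11.100 × 0.0875/0.9125 ≈ 1.064 mg/L.
Trough 1.1 mg/L vs MEC 1 mg/L: adequate.

1.1 mg/L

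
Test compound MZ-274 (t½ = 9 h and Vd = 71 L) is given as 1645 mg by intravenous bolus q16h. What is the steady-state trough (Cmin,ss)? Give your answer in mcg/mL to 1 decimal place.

τ/t½ = 16/9 ≈ 1.7778, so fraction remaining f = (1/2)^(16/9) ≈ 0.2916.
Accumulation ratio R = 1/(1 − f) ≈ 1/0.7084 ≈ 1.4116.
Each bolus raises the concentration by D/Vd = 1645/71 ≈ 23.169 mcg/mL.
Steady-state peak Cmax,ss = C₀·R ≈ 23.169 × 1.4116 ≈ 32.705 mcg/mL.
One interval later, Cmin,ss = Cmax,ss·e^(−kτ) ≈ 32.705 × 0.2916 ≈ 9.537 mcg/mL.

9.5 mcg/mL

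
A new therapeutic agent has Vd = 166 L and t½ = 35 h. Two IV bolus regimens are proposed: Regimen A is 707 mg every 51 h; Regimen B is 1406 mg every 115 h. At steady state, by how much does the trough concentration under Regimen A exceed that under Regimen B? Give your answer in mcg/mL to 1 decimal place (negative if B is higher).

1.5 mcg/mL

Regimen A: f = (1/2)^(51/35) ≈ 0.3642; Cmin,ss = (707/166)·f/(1−f) ≈ 2.440 mcg/mL.
Regimen B: f = (1/2)^(115/35) ≈ 0.1025; Cmin,ss = (1406/166)·f/(1−f) ≈ 0.967 mcg/mL.
Difference ≈ 2.440 − 0.967 ≈ 1.473 mcg/mL.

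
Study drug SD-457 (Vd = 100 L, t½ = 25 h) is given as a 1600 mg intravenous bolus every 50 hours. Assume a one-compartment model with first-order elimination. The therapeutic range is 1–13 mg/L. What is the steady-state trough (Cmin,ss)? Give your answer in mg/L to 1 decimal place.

5.3 mg/L

τ = 50 h = 2 half-lives, so f = (1/2)^2 = 0.25.
Accumulation ratio R = 1/(1 − f) = 1/0.75 = 4/3.
Single-dose peak C₀ = D/Vd = 1600/100 = 16 mg/L.
Steady-state peak Cmax,ss = C₀·R = 16 × 4/3 ≈ 21.333 mg/L.
Steady-state trough Cmin,ss = Cmax,ss·f ≈ 21.333 × 0.25 ≈ 5.333 mg/L.
Trough 5.3 mg/L vs MEC 1 mg/L: adequate.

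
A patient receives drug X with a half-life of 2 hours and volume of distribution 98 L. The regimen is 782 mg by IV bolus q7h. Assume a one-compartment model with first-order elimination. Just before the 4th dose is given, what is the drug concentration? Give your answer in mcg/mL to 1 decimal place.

0.8 mcg/mL

f = (1/2)^(τ/t½) = (1/2)^(7/2) ≈ 0.0884.
C₀ = D/Vd = 782/98 ≈ 7.980 mcg/mL.
Before the 4th dose, 3 doses have been given. Superposition: Cmin = C₀·(f + f² + … + f^3).
≈ 7.980 × (0.0884 + 0.0078 + 0.0007) ≈ 7.980 × 0.0969 ≈ 0.773 mcg/mL.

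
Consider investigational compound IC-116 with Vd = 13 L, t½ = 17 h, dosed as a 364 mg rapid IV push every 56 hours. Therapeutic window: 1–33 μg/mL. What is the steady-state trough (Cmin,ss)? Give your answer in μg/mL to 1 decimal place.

τ/t½ = 56/17 ≈ 3.2941, so fraction remaining f = (1/2)^(56/17) ≈ 0.1019.
Single-dose peak C₀ = D/Vd = 364/13 ≈ 28.000 μg/mL.
Steady-state trough Cmin,ss = C₀·f/(1−f) ≈ 28.000 × 0.1019/0.8981 ≈ 3.177 μg/mL.
Trough 3.2 μg/mL vs MEC 1 μg/mL: adequate.

3.2 μg/mL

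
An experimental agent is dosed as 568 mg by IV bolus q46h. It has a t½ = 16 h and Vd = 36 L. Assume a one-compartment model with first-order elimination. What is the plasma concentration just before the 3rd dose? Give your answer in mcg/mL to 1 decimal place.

2.4 mcg/mL

f = (1/2)^(τ/t½) = (1/2)^(46/16) ≈ 0.1363.
C₀ = D/Vd = 568/36 ≈ 15.778 mcg/mL.
Before the 3rd dose, 2 doses have been given. Superposition: Cmin = C₀·(f + f²).
≈ 15.778 × (0.1363 + 0.0186) ≈ 15.778 × 0.1549 ≈ 2.444 mcg/mL.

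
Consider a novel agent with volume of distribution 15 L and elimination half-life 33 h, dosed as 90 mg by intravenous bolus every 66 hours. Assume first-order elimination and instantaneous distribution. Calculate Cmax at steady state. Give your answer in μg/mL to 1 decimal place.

The dosing interval is 2 half-lives, so f = 2^(−2) = 0.25.
Accumulation ratio R = 1/(1 − f) = 1/0.75 = 4/3.
Single-dose peak C₀ = D/Vd = 90/15 = 6 μg/mL.
Steady-state peak Cmax,ss = C₀·R = 6 × 4/3 ≈ 8.000 μg/mL.

8.0 μg/mL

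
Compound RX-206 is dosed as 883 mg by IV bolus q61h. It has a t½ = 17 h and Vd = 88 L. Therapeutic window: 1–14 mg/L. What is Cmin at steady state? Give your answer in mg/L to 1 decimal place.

0.9 mg/L

Over one 61-h interval, 61/17 ≈ 3.5882 half-lives elapse, leaving f ≈ 0.0831 of each dose.
Accumulation ratio R = 1/(1 − f) ≈ 1/0.9169 ≈ 1.0906.
Each bolus raises the concentration by D/Vd = 883/88 ≈ 10.034 mg/L.
Steady-state peak Cmax,ss = C₀·R ≈ 10.034 × 1.0906 ≈ 10.943 mg/L.
Steady-state trough Cmin,ss = Cmax,ss·f ≈ 10.943 × 0.0831 ≈ 0.909 mg/L.
Trough 0.9 mg/L vs MEC 1 mg/L: subtherapeutic.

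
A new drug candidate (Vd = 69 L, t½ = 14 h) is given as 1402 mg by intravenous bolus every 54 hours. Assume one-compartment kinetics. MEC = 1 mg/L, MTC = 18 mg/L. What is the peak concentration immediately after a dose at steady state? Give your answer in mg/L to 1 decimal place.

21.8 mg/L

Over one 54-h interval, 54/14 ≈ 3.8571 half-lives elapse, leaving f ≈ 0.0690 of each dose.
Accumulation ratio R = 1/(1 − f) ≈ 1/0.9310 ≈ 1.0741.
Single-dose peak C₀ = D/Vd = 1402/69 ≈ 20.319 mg/L.
Steady-state peak Cmax,ss = C₀·R ≈ 20.319 × 1.0741 ≈ 21.825 mg/L.
Peak 21.8 mg/L vs MTC 18 mg/L: exceeds toxic threshold.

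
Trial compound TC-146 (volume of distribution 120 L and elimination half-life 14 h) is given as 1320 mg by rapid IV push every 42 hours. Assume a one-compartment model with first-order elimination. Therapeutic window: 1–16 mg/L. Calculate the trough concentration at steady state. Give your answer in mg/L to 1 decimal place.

1.6 mg/L

τ = 42 h = 3 half-lives, so f = (1/2)^3 = 0.125.
At steady state, R = 1/(1 − 0.125) = 8/7.
Single-dose peak C₀ = D/Vd = 1320/120 = 11 mg/L.
Steady-state peak Cmax,ss = C₀·R = 11 × 8/7 ≈ 12.571 mg/L.
Steady-state trough Cmin,ss = Cmax,ss·f ≈ 12.571 × 0.125 ≈ 1.571 mg/L.
Trough 1.6 mg/L vs MEC 1 mg/L: adequate.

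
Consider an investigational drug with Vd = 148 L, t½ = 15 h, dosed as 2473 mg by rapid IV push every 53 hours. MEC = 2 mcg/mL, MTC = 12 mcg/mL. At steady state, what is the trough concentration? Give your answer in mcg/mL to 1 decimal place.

1.6 mcg/mL

Over one 53-h interval, 53/15 ≈ 3.5333 half-lives elapse, leaving f ≈ 0.0864 of each dose.
At steady state, accumulation factor R = 1/(1 − e^(−kτ)) ≈ 1.0946.
Single-dose peak C₀ = D/Vd = 2473/148 ≈ 16.709 mcg/mL.
Steady-state peak Cmax,ss = C₀·R ≈ 16.709 × 1.0946 ≈ 18.290 mcg/mL.
Steady-state trough Cmin,ss = Cmax,ss·f ≈ 18.290 × 0.0864 ≈ 1.580 mcg/mL.
Trough 1.6 mcg/mL vs MEC 2 mcg/mL: subtherapeutic.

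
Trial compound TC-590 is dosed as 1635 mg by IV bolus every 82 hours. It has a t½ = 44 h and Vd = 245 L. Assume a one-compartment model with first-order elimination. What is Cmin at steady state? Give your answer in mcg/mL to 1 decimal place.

k = ln2/t½ = ln2/44 ≈ 0.015753 h⁻¹; fraction remaining f = e^(−kτ) = e^(−0.015753×82) ≈ 0.2748.
At steady state, accumulation factor R = 1/(1 − e^(−kτ)) ≈ 1.3789.
Single-dose peak C₀ = D/Vd = 1635/245 ≈ 6.673 mcg/mL.
Steady-state peak Cmax,ss = C₀·R ≈ 6.673 × 1.3789 ≈ 9.201 mcg/mL.
Steady-state trough Cmin,ss = Cmax,ss·f ≈ 9.201 × 0.2748 ≈ 2.528 mcg/mL.

2.5 mcg/mL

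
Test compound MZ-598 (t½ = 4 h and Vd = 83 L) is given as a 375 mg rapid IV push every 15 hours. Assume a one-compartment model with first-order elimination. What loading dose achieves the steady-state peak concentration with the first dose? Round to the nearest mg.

f = (1/2)^(15/4) ≈ 0.074325; accumulation ratio R = 1/(1−f) ≈ 1.08029.
Loading dose to hit Cmax,ss on first dose: D_load = D_maint·R ≈ 375 × 1.08029 ≈ 405.11 mg.

405 mg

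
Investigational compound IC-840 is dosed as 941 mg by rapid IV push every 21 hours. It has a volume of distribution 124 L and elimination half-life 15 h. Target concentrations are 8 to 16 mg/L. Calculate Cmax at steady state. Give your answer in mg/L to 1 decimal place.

k = ln2/t½ = ln2/15 ≈ 0.046210 h⁻¹; fraction remaining f = e^(−kτ) = e^(−0.046210×21) ≈ 0.3789.
Accumulation ratio R = 1/(1 − f) ≈ 1/0.6211 ≈ 1.6100.
Each bolus raises the concentration by D/Vd = 941/124 ≈ 7.589 mg/L.
Cmax,ss = C₀/(1 − f) ≈ 7.589/0.6211 ≈ 12.219 mg/L.
Peak 12.2 mg/L vs MTC 16 mg/L: below toxic threshold.

12.2 mg/L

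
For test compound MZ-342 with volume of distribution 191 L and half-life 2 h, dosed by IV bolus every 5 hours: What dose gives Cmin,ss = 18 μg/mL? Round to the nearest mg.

τ/t½ = 5/2 ≈ 2.5, so f = (1/2)^(5/2) ≈ 0.176777.
Cmin,ss = (D/Vd)·f/(1−f), so D = Cmin,ss·Vd·(1−f)/f.
D = 18 × 191 × (1−f)/f ≈ 18 × 191 × 4.65684 ≈ 16010.22 mg.

16010 mg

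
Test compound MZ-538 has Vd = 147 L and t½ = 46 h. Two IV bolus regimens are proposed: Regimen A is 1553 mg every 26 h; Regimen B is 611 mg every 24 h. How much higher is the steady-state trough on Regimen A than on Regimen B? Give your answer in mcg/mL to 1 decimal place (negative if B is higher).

Regimen A: f = (1/2)^(26/46) ≈ 0.6759; Cmin,ss = (1553/147)·f/(1−f) ≈ 22.032 mcg/mL.
Regimen B: f = (1/2)^(24/46) ≈ 0.6965; Cmin,ss = (611/147)·f/(1−f) ≈ 9.539 mcg/mL.
Difference ≈ 22.032 − 9.539 ≈ 12.493 mcg/mL.

12.5 mcg/mL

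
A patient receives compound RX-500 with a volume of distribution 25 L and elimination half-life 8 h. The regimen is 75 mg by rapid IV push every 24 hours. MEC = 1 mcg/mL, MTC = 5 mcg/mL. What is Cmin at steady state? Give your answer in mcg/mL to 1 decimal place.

τ = 24 h = 3 half-lives, so f = (1/2)^3 = 0.125.
At steady state, R = 1/(1 − 0.125) = 8/7.
Single-dose peak C₀ = D/Vd = 75/25 = 3 mcg/mL.
Steady-state peak Cmax,ss = C₀·R = 3 × 8/7 ≈ 3.429 mcg/mL.
Steady-state trough Cmin,ss = Cmax,ss·f ≈ 3.429 × 0.125 ≈ 0.429 mcg/mL.
Trough 0.4 mcg/mL vs MEC 1 mcg/mL: subtherapeutic.

0.4 mcg/mL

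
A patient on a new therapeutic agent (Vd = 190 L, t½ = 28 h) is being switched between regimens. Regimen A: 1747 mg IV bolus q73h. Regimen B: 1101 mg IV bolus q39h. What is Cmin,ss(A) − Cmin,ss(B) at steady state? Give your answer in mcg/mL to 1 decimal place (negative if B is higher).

Regimen A: f = (1/2)^(73/28) ≈ 0.1641; Cmin,ss = (1747/190)·f/(1−f) ≈ 1.805 mcg/mL.
Regimen B: f = (1/2)^(39/28) ≈ 0.3808; Cmin,ss = (1101/190)·f/(1−f) ≈ 3.564 mcg/mL.
Difference ≈ 1.805 − 3.564 ≈ -1.759 mcg/mL.

-1.8 mcg/mL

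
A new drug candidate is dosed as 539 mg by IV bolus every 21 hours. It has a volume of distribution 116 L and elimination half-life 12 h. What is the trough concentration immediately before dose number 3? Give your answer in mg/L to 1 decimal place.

1.8 mg/L

f = (1/2)^(τ/t½) = (1/2)^(21/12) ≈ 0.2973.
C₀ = D/Vd = 539/116 ≈ 4.647 mg/L.
Before the 3rd dose, 2 doses have been given. Superposition: Cmin = C₀·(f + f²).
≈ 4.647 × (0.2973 + 0.0884) ≈ 4.647 × 0.3857 ≈ 1.792 mg/L.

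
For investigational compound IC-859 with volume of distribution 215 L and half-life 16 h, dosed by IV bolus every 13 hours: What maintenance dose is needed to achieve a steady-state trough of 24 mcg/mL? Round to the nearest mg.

3902 mg

τ/t½ = 13/16 ≈ 0.8125, so f = (1/2)^(13/16) ≈ 0.569394.
Cmin,ss = (D/Vd)·f/(1−f), so D = Cmin,ss·Vd·(1−f)/f.
D = 24 × 215 × (1−f)/f ≈ 24 × 215 × 0.75625 ≈ 3902.25 mg.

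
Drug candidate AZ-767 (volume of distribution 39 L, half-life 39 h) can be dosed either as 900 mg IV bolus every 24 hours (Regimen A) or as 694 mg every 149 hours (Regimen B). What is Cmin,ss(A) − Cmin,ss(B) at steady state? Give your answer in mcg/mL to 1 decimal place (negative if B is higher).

Regimen A: f = (1/2)^(24/39) ≈ 0.6528; Cmin,ss = (900/39)·f/(1−f) ≈ 43.389 mcg/mL.
Regimen B: f = (1/2)^(149/39) ≈ 0.0708; Cmin,ss = (694/39)·f/(1−f) ≈ 1.356 mcg/mL.
Difference ≈ 43.389 − 1.356 ≈ 42.033 mcg/mL.

42.0 mcg/mL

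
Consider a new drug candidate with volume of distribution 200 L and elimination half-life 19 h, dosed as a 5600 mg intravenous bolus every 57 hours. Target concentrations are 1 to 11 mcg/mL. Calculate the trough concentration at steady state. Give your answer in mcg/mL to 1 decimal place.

The dosing interval is 3 half-lives, so f = 2^(−3) = 0.125.
Accumulation ratio R = 1/(1 − f) = 1/0.875 = 8/7.
Single-dose peak C₀ = D/Vd = 5600/200 = 28 mcg/mL.
Steady-state peak Cmax,ss = C₀·R = 28 × 8/7 ≈ 32.000 mcg/mL.
Steady-state trough Cmin,ss = Cmax,ss·f ≈ 32.000 × 0.125 ≈ 4.000 mcg/mL.
Trough 4.0 mcg/mL vs MEC 1 mcg/mL: adequate.

4.0 mcg/mL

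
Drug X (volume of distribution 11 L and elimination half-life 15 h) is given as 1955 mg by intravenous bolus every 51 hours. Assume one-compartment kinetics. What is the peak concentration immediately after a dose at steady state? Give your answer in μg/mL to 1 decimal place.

196.3 μg/mL

Over one 51-h interval, 51/15 ≈ 3.4 half-lives elapse, leaving f ≈ 0.0947 of each dose.
Accumulation ratio R = 1/(1 − f) ≈ 1/0.9053 ≈ 1.1046.
Each bolus raises the concentration by D/Vd = 1955/11 ≈ 177.727 μg/mL.
Steady-state peak Cmax,ss = C₀·R ≈ 177.727 × 1.1046 ≈ 196.317 μg/mL.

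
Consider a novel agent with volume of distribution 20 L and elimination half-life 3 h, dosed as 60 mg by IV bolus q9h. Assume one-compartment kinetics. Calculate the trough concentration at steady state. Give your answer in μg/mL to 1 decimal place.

0.4 μg/mL

τ = 9 h = 3 half-lives, so f = (1/2)^3 = 0.125.
At steady state, R = 1/(1 − 0.125) = 8/7.
Single-dose peak C₀ = D/Vd = 60/20 = 3 μg/mL.
Steady-state peak Cmax,ss = C₀·R = 3 × 8/7 ≈ 3.429 μg/mL.
Steady-state trough Cmin,ss = Cmax,ss·f ≈ 3.429 × 0.125 ≈ 0.429 μg/mL.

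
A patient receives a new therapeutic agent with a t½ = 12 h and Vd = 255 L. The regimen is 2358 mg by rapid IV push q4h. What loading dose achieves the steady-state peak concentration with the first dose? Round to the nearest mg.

f = (1/2)^(4/12) ≈ 0.793701; accumulation ratio R = 1/(1−f) ≈ 4.84733.
Loading dose to hit Cmax,ss on first dose: D_load = D_maint·R ≈ 2358 × 4.84733 ≈ 11430.00 mg.

11430 mg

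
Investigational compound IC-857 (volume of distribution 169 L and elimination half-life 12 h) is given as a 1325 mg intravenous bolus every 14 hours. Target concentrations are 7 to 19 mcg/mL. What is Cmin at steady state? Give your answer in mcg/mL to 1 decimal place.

6.3 mcg/mL

Over one 14-h interval, 14/12 ≈ 1.1667 half-lives elapse, leaving f ≈ 0.4454 of each dose.
Accumulation ratio R = 1/(1 − f) ≈ 1/0.5546 ≈ 1.8031.
Single-dose peak C₀ = D/Vd = 1325/169 ≈ 7.840 mcg/mL.
Cmax,ss = C₀/(1 − f) ≈ 7.840/0.5546 ≈ 14.136 mcg/mL.
One interval later, Cmin,ss = Cmax,ss·e^(−kτ) ≈ 14.136 × 0.4454 ≈ 6.296 mcg/mL.
Trough 6.3 mcg/mL vs MEC 7 mcg/mL: subtherapeutic.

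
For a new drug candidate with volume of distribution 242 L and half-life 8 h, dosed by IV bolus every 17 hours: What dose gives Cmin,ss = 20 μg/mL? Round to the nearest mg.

τ/t½ = 17/8 ≈ 2.125, so f = (1/2)^(17/8) ≈ 0.229251.
Cmin,ss = (D/Vd)·f/(1−f), so D = Cmin,ss·Vd·(1−f)/f.
D = 20 × 242 × (1−f)/f ≈ 20 × 242 × 3.36203 ≈ 16272.23 mg.

16272 mg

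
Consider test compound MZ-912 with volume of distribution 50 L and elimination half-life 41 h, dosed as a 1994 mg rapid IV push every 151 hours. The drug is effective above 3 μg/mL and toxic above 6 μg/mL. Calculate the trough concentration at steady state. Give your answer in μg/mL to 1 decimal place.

Over one 151-h interval, 151/41 ≈ 3.6829 half-lives elapse, leaving f ≈ 0.0779 of each dose.
At steady state, accumulation factor R = 1/(1 − e^(−kτ)) ≈ 1.0845.
Each bolus raises the concentration by D/Vd = 1994/50 ≈ 39.880 μg/mL.
Cmax,ss = C₀/(1 − f) ≈ 39.880/0.9221 ≈ 43.249 μg/mL.
One interval later, Cmin,ss = Cmax,ss·e^(−kτ) ≈ 43.249 × 0.0779 ≈ 3.369 μg/mL.
Trough 3.4 μg/mL vs MEC 3 μg/mL: adequate.

3.4 μg/mL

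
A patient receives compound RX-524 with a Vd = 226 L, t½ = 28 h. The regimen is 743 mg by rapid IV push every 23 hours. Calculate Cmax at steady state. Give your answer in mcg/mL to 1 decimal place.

7.6 mcg/mL

τ/t½ = 23/28 ≈ 0.82143, so fraction remaining f = (1/2)^(23/28) ≈ 0.5659.
Accumulation ratio R = 1/(1 − f) ≈ 1/0.4341 ≈ 2.3036.
Single-dose peak C₀ = D/Vd = 743/226 ≈ 3.288 mcg/mL.
Steady-state peak Cmax,ss = C₀·R ≈ 3.288 × 2.3036 ≈ 7.574 mcg/mL.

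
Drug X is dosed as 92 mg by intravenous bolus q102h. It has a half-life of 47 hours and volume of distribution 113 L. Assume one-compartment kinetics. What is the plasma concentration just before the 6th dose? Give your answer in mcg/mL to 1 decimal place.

0.2 mcg/mL

f = (1/2)^(τ/t½) = (1/2)^(102/47) ≈ 0.2222.
C₀ = D/Vd = 92/113 ≈ 0.814 mcg/mL.
Before the 6th dose, 5 doses have been given. Superposition: Cmin = C₀·(f + f² + … + f^5).
≈ 0.814 × (0.2222 + 0.0494 + 0.0110 + 0.0024 + 0.0005) ≈ 0.814 × 0.2855 ≈ 0.232 mcg/mL.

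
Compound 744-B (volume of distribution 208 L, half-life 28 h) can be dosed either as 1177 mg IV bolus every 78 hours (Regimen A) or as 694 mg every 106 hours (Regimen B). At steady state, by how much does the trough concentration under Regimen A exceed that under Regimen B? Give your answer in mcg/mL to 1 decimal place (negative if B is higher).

Regimen A: f = (1/2)^(78/28) ≈ 0.1450; Cmin,ss = (1177/208)·f/(1−f) ≈ 0.960 mcg/mL.
Regimen B: f = (1/2)^(106/28) ≈ 0.0725; Cmin,ss = (694/208)·f/(1−f) ≈ 0.261 mcg/mL.
Difference ≈ 0.960 − 0.261 ≈ 0.699 mcg/mL.

0.7 mcg/mL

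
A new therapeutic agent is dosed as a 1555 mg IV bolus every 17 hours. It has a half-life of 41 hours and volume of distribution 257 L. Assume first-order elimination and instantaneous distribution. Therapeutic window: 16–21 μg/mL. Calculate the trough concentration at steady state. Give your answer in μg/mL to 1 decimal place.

k = ln2/t½ = ln2/41 ≈ 0.016906 h⁻¹; fraction remaining f = e^(−kτ) = e^(−0.016906×17) ≈ 0.7502.
At steady state, accumulation factor R = 1/(1 − e^(−kτ)) ≈ 4.0032.
Each bolus raises the concentration by D/Vd = 1555/257 ≈ 6.051 μg/mL.
Cmax,ss = C₀/(1 − f) ≈ 6.051/0.2498 ≈ 24.223 μg/mL.
Steady-state trough Cmin,ss = Cmax,ss·f ≈ 24.223 × 0.7502 ≈ 18.172 μg/mL.
Trough 18.2 μg/mL vs MEC 16 μg/mL: adequate.

18.2 μg/mL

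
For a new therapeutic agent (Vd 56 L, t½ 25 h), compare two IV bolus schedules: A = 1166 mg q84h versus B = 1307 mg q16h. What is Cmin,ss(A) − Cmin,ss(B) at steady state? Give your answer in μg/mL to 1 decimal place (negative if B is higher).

Regimen A: f = (1/2)^(84/25) ≈ 0.0974; Cmin,ss = (1166/56)·f/(1−f) ≈ 2.247 μg/mL.
Regimen B: f = (1/2)^(16/25) ≈ 0.6417; Cmin,ss = (1307/56)·f/(1−f) ≈ 41.800 μg/mL.
Difference ≈ 2.247 − 41.800 ≈ -39.553 μg/mL.

-39.6 μg/mL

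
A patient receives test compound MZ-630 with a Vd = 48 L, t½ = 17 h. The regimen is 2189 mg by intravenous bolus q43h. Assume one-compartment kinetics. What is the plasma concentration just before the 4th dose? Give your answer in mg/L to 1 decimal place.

f = (1/2)^(τ/t½) = (1/2)^(43/17) ≈ 0.1732.
C₀ = D/Vd = 2189/48 ≈ 45.604 mg/L.
Before the 4th dose, 3 doses have been given. Superposition: Cmin = C₀·(f + f² + … + f^3).
≈ 45.604 × (0.1732 + 0.0300 + 0.0052) ≈ 45.604 × 0.2084 ≈ 9.504 mg/L.

9.5 mg/L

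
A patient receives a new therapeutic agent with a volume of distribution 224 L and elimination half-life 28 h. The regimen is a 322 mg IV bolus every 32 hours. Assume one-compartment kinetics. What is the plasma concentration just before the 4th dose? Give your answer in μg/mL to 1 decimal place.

1.1 μg/mL

f = (1/2)^(τ/t½) = (1/2)^(32/28) ≈ 0.4529.
C₀ = D/Vd = 322/224 ≈ 1.438 μg/mL.
Before the 4th dose, 3 doses have been given. Superposition: Cmin = C₀·(f + f² + … + f^3).
≈ 1.438 × (0.4529 + 0.2051 + 0.0929) ≈ 1.438 × 0.7509 ≈ 1.080 μg/mL.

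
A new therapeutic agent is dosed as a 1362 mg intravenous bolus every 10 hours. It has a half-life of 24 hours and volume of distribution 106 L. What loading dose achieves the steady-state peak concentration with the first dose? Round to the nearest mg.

f = (1/2)^(10/24) ≈ 0.749154; accumulation ratio R = 1/(1−f) ≈ 3.98651.
Loading dose to hit Cmax,ss on first dose: D_load = D_maint·R ≈ 1362 × 3.98651 ≈ 5429.63 mg.

5430 mg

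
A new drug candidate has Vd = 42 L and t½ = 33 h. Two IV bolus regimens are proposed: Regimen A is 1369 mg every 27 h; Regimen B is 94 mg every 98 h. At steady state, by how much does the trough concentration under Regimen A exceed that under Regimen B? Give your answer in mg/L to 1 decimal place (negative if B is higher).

42.4 mg/L

Regimen A: f = (1/2)^(27/33) ≈ 0.5672; Cmin,ss = (1369/42)·f/(1−f) ≈ 42.717 mg/L.
Regimen B: f = (1/2)^(98/33) ≈ 0.1277; Cmin,ss = (94/42)·f/(1−f) ≈ 0.328 mg/L.
Difference ≈ 42.717 − 0.328 ≈ 42.389 mg/L.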